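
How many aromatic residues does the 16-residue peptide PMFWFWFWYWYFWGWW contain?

13

The aromatic amino acids are Phe (F, benzyl), Trp (W, indole), and Tyr (Y, phenol).
Matching residues: F3, W4, F5, W6, F7, W8, Y9, W10, Y11, F12, W13, W15, W16.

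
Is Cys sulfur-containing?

Only Cys (C) and Met (M) have a sulfur atom in the side chain.
Cysteine is in this group.

Yes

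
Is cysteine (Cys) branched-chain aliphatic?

No

V, L, and I make up the branched-chain aliphatic group.
Cysteine is not in this group.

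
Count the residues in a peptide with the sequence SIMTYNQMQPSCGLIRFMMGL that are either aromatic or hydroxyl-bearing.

Aromatic: F, W, Y. Hydroxyl-bearing: S, T, Y.
Aromatic residues here: Y5, F17 (2).
Hydroxyl-bearing residues here: S1, T4, Y5, S11 (4).
Y is in both groups, so the 1 Y residue must not be double-counted.
Total = 2 + 4 − 1 = 5.

5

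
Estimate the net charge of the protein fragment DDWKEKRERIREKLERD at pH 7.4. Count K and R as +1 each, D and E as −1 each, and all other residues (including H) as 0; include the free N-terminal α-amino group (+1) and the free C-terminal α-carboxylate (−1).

0

Positive (K, R): K4, K6, R7, R9, R11, K13, R16 → +7.
Negative (D, E): D1, D2, E5, E8, E12, E15, D17 → −7.
The N-terminus (+1) and C-terminus (−1) cancel.
Net charge = (+7) + (−7) = 0.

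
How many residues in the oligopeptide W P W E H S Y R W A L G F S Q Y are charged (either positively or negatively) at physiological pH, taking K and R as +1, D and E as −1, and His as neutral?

2

Charged side chains at pH ~7.4: K, R (positive); D, E (negative).
Matching residues: E4, R8.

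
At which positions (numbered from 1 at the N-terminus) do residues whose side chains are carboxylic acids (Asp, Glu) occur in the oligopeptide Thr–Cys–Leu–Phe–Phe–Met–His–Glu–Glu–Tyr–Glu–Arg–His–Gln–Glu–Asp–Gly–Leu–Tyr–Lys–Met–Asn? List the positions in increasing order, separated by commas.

8, 9, 11, 15, 16

Matching residues: Glu8, Glu9, Glu11, Glu15, Asp16.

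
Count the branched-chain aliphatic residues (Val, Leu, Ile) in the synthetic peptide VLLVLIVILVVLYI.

13

Matching residues: V1, L2, L3, V4, L5, I6, V7, I8, L9, V10, V11, L12, I14.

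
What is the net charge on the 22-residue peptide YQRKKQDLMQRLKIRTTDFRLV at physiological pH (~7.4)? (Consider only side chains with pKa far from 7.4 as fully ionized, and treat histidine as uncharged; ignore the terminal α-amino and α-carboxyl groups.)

The side chains ionized at physiological pH are Lys/Arg (+1) and Asp/Glu (−1); with His treated as neutral, nothing else contributes.
Positive (K, R): R3, K4, K5, R11, K13, R15, R20 → +7.
Negative (D, E): D7, D18 → −2.
Net charge = (+7) + (−2) = +5.

+5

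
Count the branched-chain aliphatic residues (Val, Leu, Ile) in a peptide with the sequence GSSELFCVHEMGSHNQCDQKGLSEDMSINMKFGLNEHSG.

Matching residues: L5, V8, L22, I28, L34.

5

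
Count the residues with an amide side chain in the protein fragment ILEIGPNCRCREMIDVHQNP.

Only N (asparagine) and Q (glutamine) carry a side-chain carboxamide.
Matching residues: N7, Q18, N19.

3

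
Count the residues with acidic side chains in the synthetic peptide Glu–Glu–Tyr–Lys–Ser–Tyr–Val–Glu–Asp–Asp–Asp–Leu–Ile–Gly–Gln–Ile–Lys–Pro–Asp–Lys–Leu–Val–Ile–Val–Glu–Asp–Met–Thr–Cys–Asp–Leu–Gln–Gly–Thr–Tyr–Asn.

Only D (aspartate) and E (glutamate) carry a side-chain carboxylic acid.
Matching residues: Glu1, Glu2, Glu8, Asp9, Asp10, Asp11, Asp19, Glu25, Asp26, Asp30.

10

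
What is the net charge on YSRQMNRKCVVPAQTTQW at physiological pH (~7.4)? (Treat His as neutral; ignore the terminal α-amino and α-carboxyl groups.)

At pH ~7.4 the Lys and Arg side chains are protonated (+1), the Asp and Glu side chains are deprotonated (−1), and with His taken as neutral all other side chains carry no charge.
Positive (K, R): R3, R7, K8 → +3.
Negative (D, E): none → −0.
Net charge = (+3) + (−0) = +3.

+3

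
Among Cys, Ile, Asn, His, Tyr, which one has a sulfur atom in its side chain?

Only Cys (C) and Met (M) have a sulfur atom in the side chain.
Of the listed options, only Cys belongs to this group.

Cys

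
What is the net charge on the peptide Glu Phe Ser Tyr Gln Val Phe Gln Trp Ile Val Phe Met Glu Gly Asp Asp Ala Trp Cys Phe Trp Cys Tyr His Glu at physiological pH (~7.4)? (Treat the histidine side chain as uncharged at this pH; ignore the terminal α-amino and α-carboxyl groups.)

Near pH 7.4, K and R contribute +1 each, D and E contribute −1 each, and every other side chain (His included, as stated) is uncharged.
Positive (K, R): none → +0.
Negative (D, E): Glu1, Glu14, Asp16, Asp17, Glu26 → −5.
Net charge = (+0) + (−5) = −5.

-5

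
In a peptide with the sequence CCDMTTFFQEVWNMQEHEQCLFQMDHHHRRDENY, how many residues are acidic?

The acidic residues are Asp (D) and Glu (E), whose side chains end in a carboxylate group.
Matching residues: D3, E10, E16, E18, D25, D31, E32.

7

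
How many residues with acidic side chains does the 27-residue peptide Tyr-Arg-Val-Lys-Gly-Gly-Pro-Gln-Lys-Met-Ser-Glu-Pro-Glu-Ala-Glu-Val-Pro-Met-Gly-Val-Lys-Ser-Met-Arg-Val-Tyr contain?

3

The acidic residues are Asp (D) and Glu (E), whose side chains end in a carboxylate group.
Matching residues: Glu12, Glu14, Glu16.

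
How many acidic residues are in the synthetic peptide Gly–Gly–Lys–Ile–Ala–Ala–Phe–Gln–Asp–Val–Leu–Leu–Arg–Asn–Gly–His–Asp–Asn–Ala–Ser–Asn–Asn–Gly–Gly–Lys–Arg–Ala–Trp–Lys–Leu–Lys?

2

Only D (aspartate) and E (glutamate) carry a side-chain carboxylic acid.
Matching residues: Asp9, Asp17.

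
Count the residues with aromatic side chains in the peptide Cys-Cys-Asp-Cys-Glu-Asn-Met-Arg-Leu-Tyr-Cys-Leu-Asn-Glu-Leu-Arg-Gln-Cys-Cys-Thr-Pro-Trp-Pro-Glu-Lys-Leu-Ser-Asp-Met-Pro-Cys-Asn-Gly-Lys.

2

F, W, and Y each carry an aromatic ring on the side chain.
Matching residues: Tyr10, Trp22.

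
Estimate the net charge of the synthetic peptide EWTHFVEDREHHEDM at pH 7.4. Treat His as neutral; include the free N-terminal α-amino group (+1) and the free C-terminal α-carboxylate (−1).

The side chains ionized at physiological pH are Lys/Arg (+1) and Asp/Glu (−1); with His treated as neutral, nothing else contributes.
Positive (K, R): R9 → +1.
Negative (D, E): E1, E7, D8, E10, E13, D14 → −6.
The N-terminus (+1) and C-terminus (−1) cancel.
Net charge = (+1) + (−6) = −5.

-5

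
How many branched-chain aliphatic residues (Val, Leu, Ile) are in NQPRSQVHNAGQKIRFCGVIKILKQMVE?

7

Matching residues: V7, I14, V19, I20, I22, L23, V27.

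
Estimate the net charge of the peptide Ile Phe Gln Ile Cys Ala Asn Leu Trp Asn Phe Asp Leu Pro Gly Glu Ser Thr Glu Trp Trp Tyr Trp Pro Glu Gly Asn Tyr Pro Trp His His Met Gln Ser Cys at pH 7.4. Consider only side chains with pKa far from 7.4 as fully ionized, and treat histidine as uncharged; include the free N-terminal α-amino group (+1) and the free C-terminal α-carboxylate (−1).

-4

Near pH 7.4, K and R contribute +1 each, D and E contribute −1 each, and every other side chain (His included, as stated) is uncharged.
Positive (K, R): none → +0.
Negative (D, E): Asp12, Glu16, Glu19, Glu25 → −4.
The N-terminus (+1) and C-terminus (−1) cancel.
Net charge = (+0) + (−4) = −4.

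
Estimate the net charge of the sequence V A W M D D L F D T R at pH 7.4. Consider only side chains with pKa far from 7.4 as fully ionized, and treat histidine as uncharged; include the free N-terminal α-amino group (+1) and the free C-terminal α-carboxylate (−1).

At pH ~7.4 the Lys and Arg side chains are protonated (+1), the Asp and Glu side chains are deprotonated (−1), and with His taken as neutral all other side chains carry no charge.
Positive (K, R): R11 → +1.
Negative (D, E): D5, D6, D9 → −3.
The N-terminus (+1) and C-terminus (−1) cancel.
Net charge = (+1) + (−3) = −2.

-2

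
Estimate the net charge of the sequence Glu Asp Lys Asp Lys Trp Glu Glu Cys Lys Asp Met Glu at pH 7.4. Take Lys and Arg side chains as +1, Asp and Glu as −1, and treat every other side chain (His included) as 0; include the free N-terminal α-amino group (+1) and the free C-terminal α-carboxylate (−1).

Positive (K, R): Lys3, Lys5, Lys10 → +3.
Negative (D, E): Glu1, Asp2, Asp4, Glu7, Glu8, Asp11, Glu13 → −7.
The N-terminus (+1) and C-terminus (−1) cancel.
Net charge = (+3) + (−7) = −4.

-4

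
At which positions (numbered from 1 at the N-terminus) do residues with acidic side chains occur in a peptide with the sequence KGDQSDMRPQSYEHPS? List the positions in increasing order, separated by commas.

Only D (aspartate) and E (glutamate) carry a side-chain carboxylic acid.
Matching residues: D3, D6, E13.

3, 6, 13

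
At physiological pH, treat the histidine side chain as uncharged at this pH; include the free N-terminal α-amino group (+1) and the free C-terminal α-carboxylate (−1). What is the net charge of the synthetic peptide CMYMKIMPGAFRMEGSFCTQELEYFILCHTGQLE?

-2

Near pH 7.4, K and R contribute +1 each, D and E contribute −1 each, and every other side chain (His included, as stated) is uncharged.
Positive (K, R): K5, R12 → +2.
Negative (D, E): E14, E21, E23, E34 → −4.
The N-terminus (+1) and C-terminus (−1) cancel.
Net charge = (+2) + (−4) = −2.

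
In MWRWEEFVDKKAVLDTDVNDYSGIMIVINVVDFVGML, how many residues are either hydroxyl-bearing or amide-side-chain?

5

Hydroxyl-bearing: S, T, Y. Amide-side-chain: N, Q.
Hydroxyl-bearing residues here: T16, Y21, S22 (3).
Amide-side-chain residues here: N19, N29 (2).
The two groups share no amino acid, so total = 3 + 2 = 5.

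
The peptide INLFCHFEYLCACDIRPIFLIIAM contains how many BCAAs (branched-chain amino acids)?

8

V, L, and I make up the branched-chain aliphatic group.
Matching residues: I1, L3, L10, I15, I18, L20, I21, I22.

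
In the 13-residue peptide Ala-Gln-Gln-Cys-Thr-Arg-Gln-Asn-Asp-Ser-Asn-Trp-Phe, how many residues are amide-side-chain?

The amide-side-chain residues are Asn (N) and Gln (Q).
Matching residues: Gln2, Gln3, Gln7, Asn8, Asn11.

5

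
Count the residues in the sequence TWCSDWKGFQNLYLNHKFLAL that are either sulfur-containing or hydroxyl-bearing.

4

Sulfur-containing: C, M. Hydroxyl-bearing: S, T, Y.
Sulfur-containing residues here: C3 (1).
Hydroxyl-bearing residues here: T1, S4, Y13 (3).
The two groups share no amino acid, so total = 1 + 3 = 4.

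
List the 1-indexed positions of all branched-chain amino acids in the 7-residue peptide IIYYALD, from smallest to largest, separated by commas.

V, L, and I make up the branched-chain aliphatic group.
Matching residues: I1, I2, L6.

1, 2, 6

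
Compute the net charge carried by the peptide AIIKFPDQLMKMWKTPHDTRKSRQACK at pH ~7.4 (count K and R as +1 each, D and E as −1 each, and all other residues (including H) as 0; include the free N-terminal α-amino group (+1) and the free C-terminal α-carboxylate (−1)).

+5

Positive (K, R): K4, K11, K14, R20, K21, R23, K27 → +7.
Negative (D, E): D7, D18 → −2.
The N-terminus (+1) and C-terminus (−1) cancel.
Net charge = (+7) + (−2) = +5.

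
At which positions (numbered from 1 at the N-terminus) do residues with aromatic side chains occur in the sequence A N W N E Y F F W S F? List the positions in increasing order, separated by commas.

F, W, and Y each carry an aromatic ring on the side chain.
Matching residues: W3, Y6, F7, F8, W9, F11.

3, 6, 7, 8, 9, 11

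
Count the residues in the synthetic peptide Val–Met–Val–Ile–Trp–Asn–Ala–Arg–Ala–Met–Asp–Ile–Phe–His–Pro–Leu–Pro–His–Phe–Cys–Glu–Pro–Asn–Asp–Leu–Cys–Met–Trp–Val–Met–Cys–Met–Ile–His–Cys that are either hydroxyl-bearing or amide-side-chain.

Hydroxyl-bearing: S, T, Y. Amide-side-chain: N, Q.
Hydroxyl-bearing residues here: none (0).
Amide-side-chain residues here: Asn6, Asn23 (2).
The two groups share no amino acid, so total = 0 + 2 = 2.

2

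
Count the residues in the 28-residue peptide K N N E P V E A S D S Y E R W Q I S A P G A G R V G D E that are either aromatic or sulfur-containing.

2

Aromatic: F, W, Y. Sulfur-containing: C, M.
Aromatic residues here: Y12, W15 (2).
Sulfur-containing residues here: none (0).
The two groups share no amino acid, so total = 2 + 0 = 2.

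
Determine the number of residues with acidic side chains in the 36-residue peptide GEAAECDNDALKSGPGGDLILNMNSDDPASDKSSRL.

8

Aspartate (D) and glutamate (E) have carboxylic-acid side chains and are the acidic amino acids.
Matching residues: E2, E5, D7, D9, D18, D26, D27, D31.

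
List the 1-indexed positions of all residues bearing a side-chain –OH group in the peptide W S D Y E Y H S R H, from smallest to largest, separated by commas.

2, 4, 6, 8

The –OH-bearing residues are Ser, Thr (aliphatic alcohols), and Tyr (phenol).
Matching residues: S2, Y4, Y6, S8.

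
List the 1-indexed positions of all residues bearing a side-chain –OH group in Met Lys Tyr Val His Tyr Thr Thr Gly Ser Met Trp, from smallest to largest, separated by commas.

Serine (S), threonine (T), and tyrosine (Y) each carry a hydroxyl group on the side chain.
Matching residues: Tyr3, Tyr6, Thr7, Thr8, Ser10.

3, 6, 7, 8, 10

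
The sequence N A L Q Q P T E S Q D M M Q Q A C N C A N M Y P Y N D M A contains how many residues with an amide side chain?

9

The amide-side-chain residues are Asn (N) and Gln (Q).
Matching residues: N1, Q4, Q5, Q10, Q14, Q15, N18, N21, N26.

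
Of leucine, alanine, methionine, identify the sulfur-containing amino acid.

The sulfur-bearing residues are cysteine (–SH) and methionine (–S–CH₃).
Of the listed options, only methionine belongs to this group.

methionine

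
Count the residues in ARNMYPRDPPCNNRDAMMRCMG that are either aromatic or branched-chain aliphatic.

1

Aromatic: F, W, Y. Branched-chain aliphatic: I, L, V.
Aromatic residues here: Y5 (1).
Branched-chain aliphatic residues here: none (0).
The two groups share no amino acid, so total = 1 + 0 = 1.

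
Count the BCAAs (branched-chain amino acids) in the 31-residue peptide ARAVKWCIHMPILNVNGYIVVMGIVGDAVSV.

V, L, and I make up the branched-chain aliphatic group.
Matching residues: V4, I8, I12, L13, V15, I19, V20, V21, I24, V25, V29, V31.

12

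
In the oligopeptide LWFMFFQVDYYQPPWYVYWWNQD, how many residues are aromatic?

Phenylalanine (F), tryptophan (W), and tyrosine (Y) have aromatic ring side chains.
Matching residues: W2, F3, F5, F6, Y10, Y11, W15, Y16, Y18, W19, W20.

11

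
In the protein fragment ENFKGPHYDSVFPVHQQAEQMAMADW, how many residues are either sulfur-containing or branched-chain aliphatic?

Sulfur-containing: C, M. Branched-chain aliphatic: I, L, V.
Sulfur-containing residues here: M21, M23 (2).
Branched-chain aliphatic residues here: V11, V14 (2).
The two groups share no amino acid, so total = 2 + 2 = 4.

4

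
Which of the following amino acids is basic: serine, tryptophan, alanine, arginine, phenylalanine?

arginine

K, R, and H are the three residues with basic side chains (ε-amine, guanidinium, and imidazole respectively).
Of the listed options, only arginine belongs to this group.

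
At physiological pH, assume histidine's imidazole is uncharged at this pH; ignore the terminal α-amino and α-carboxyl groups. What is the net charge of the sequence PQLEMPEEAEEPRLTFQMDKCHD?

-5

Near pH 7.4, K and R contribute +1 each, D and E contribute −1 each, and every other side chain (His included, as stated) is uncharged.
Positive (K, R): R13, K20 → +2.
Negative (D, E): E4, E7, E8, E10, E11, D19, D23 → −7.
Net charge = (+2) + (−7) = −5.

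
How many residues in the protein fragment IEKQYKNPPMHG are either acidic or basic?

Acidic: D, E. Basic: H, K, R.
Acidic residues here: E2 (1).
Basic residues here: K3, K6, H11 (3).
The two groups share no amino acid, so total = 1 + 3 = 4.

4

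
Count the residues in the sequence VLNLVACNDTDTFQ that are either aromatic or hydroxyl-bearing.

Aromatic: F, W, Y. Hydroxyl-bearing: S, T, Y.
Aromatic residues here: F13 (1).
Hydroxyl-bearing residues here: T10, T12 (2).
(Y belongs to both groups, but none appear in this sequence.) Total = 1 + 2 = 3.

3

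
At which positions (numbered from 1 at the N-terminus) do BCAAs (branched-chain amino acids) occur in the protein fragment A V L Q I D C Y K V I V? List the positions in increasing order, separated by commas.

Valine (V), leucine (L), and isoleucine (I) are the branched-chain amino acids.
Matching residues: V2, L3, I5, V10, I11, V12.

2, 3, 5, 10, 11, 12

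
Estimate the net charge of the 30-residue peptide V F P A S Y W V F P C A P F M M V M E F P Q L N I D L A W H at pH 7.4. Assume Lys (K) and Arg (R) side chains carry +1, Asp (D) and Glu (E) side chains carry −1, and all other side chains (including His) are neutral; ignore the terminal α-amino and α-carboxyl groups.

-2

Positive (K, R): none → +0.
Negative (D, E): E19, D26 → −2.
Net charge = (+0) + (−2) = −2.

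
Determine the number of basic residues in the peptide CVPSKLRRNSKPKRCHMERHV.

9

The basic amino acids are Lys (K), Arg (R), and His (H).
Matching residues: K5, R7, R8, K11, K13, R14, H16, R19, H20.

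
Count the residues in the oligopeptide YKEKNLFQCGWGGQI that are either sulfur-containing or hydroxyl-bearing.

Sulfur-containing: C, M. Hydroxyl-bearing: S, T, Y.
Sulfur-containing residues here: C9 (1).
Hydroxyl-bearing residues here: Y1 (1).
The two groups share no amino acid, so total = 1 + 1 = 2.

2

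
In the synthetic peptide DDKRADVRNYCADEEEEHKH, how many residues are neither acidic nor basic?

6

Acidic: D, E. Basic: K, R, H. All other residues are neither.
Matching residues: A5, V7, N9, Y10, C11, A12.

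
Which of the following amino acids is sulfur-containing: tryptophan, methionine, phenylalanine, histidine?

Cysteine (C, thiol) and methionine (M, thioether) are the two sulfur-containing amino acids.
Of the listed options, only methionine belongs to this group.

methionine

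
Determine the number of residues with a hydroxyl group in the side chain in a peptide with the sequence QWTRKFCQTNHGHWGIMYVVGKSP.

The –OH-bearing residues are Ser, Thr (aliphatic alcohols), and Tyr (phenol).
Matching residues: T3, T9, Y18, S23.

4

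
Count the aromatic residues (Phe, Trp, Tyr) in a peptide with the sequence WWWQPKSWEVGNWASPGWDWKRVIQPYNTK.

Matching residues: W1, W2, W3, W8, W13, W18, W20, Y27.

8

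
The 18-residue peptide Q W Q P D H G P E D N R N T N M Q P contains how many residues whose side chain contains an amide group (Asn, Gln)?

Matching residues: Q1, Q3, N11, N13, N15, Q17.

6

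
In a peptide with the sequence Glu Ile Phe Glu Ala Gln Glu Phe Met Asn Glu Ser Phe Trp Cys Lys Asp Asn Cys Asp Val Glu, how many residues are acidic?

Only D (aspartate) and E (glutamate) carry a side-chain carboxylic acid.
Matching residues: Glu1, Glu4, Glu7, Glu11, Asp17, Asp20, Glu22.

7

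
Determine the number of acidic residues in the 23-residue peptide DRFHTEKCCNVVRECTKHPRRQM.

3

Only D (aspartate) and E (glutamate) carry a side-chain carboxylic acid.
Matching residues: D1, E6, E14.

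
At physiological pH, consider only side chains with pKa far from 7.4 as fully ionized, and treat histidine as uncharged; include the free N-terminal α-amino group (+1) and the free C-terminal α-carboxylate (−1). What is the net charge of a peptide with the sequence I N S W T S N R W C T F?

Near pH 7.4, K and R contribute +1 each, D and E contribute −1 each, and every other side chain (His included, as stated) is uncharged.
Positive (K, R): R8 → +1.
Negative (D, E): none → −0.
The N-terminus (+1) and C-terminus (−1) cancel.
Net charge = (+1) + (−0) = +1.

+1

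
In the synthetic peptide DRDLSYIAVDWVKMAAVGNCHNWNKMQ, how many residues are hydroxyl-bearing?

2

The –OH-bearing residues are Ser, Thr (aliphatic alcohols), and Tyr (phenol).
Matching residues: S5, Y6.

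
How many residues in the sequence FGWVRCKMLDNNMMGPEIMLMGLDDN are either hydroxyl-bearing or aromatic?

Hydroxyl-bearing: S, T, Y. Aromatic: F, W, Y.
Hydroxyl-bearing residues here: none (0).
Aromatic residues here: F1, W3 (2).
(Y belongs to both groups, but none appear in this sequence.) Total = 0 + 2 = 2.

2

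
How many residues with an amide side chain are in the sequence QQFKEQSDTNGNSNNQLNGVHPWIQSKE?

10

The amide-side-chain residues are Asn (N) and Gln (Q).
Matching residues: Q1, Q2, Q6, N10, N12, N14, N15, Q16, N18, Q25.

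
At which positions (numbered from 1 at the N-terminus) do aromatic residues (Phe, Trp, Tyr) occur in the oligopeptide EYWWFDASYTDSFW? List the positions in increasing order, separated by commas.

Matching residues: Y2, W3, W4, F5, Y9, F13, W14.

2, 3, 4, 5, 9, 13, 14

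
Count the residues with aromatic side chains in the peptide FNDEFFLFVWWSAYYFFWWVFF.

F, W, and Y each carry an aromatic ring on the side chain.
Matching residues: F1, F5, F6, F8, W10, W11, Y14, Y15, F16, F17, W18, W19, F21, F22.

14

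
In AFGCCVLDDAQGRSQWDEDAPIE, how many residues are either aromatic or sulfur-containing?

Aromatic: F, W, Y. Sulfur-containing: C, M.
Aromatic residues here: F2, W16 (2).
Sulfur-containing residues here: C4, C5 (2).
The two groups share no amino acid, so total = 2 + 2 = 4.

4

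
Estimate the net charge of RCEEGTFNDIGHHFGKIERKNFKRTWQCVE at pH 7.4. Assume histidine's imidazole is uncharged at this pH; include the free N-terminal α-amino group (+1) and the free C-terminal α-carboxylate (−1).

At pH ~7.4 the Lys and Arg side chains are protonated (+1), the Asp and Glu side chains are deprotonated (−1), and with His taken as neutral all other side chains carry no charge.
Positive (K, R): R1, K16, R19, K20, K23, R24 → +6.
Negative (D, E): E3, E4, D9, E18, E30 → −5.
The N-terminus (+1) and C-terminus (−1) cancel.
Net charge = (+6) + (−5) = +1.

+1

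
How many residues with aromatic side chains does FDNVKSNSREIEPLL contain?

1

Phenylalanine (F), tryptophan (W), and tyrosine (Y) have aromatic ring side chains.
Matching residues: F1.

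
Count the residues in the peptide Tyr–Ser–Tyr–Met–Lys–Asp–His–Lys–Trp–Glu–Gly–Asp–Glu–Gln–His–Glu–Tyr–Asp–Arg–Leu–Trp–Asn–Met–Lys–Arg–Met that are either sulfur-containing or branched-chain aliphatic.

Sulfur-containing: C, M. Branched-chain aliphatic: I, L, V.
Sulfur-containing residues here: Met4, Met23, Met26 (3).
Branched-chain aliphatic residues here: Leu20 (1).
The two groups share no amino acid, so total = 3 + 1 = 4.

4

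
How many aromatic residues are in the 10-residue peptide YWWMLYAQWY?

F, W, and Y each carry an aromatic ring on the side chain.
Matching residues: Y1, W2, W3, Y6, W9, Y10.

6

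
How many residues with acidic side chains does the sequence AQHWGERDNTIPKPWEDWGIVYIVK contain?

4

Only D (aspartate) and E (glutamate) carry a side-chain carboxylic acid.
Matching residues: E6, D8, E16, D17.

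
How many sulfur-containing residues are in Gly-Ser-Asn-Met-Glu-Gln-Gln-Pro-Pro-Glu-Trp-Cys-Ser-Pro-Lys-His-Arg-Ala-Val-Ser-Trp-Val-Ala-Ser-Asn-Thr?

Cysteine (C, thiol) and methionine (M, thioether) are the two sulfur-containing amino acids.
Matching residues: Met4, Cys12.

2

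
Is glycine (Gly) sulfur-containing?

No

The sulfur-bearing residues are cysteine (–SH) and methionine (–S–CH₃).
Glycine is not in this group.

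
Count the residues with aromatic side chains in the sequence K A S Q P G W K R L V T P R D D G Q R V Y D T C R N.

2

Phenylalanine (F), tryptophan (W), and tyrosine (Y) have aromatic ring side chains.
Matching residues: W7, Y21.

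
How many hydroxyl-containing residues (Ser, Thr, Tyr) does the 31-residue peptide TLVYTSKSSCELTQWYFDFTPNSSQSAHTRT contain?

Matching residues: T1, Y4, T5, S6, S8, S9, T13, Y16, T20, S23, S24, S26, T29, T31.

14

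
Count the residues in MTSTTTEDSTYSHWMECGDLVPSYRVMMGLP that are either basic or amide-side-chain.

2

Basic: H, K, R. Amide-side-chain: N, Q.
Basic residues here: H13, R25 (2).
Amide-side-chain residues here: none (0).
The two groups share no amino acid, so total = 2 + 0 = 2.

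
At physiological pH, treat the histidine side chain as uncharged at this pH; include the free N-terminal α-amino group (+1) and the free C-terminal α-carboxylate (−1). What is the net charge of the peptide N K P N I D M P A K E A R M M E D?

-1

Near pH 7.4, K and R contribute +1 each, D and E contribute −1 each, and every other side chain (His included, as stated) is uncharged.
Positive (K, R): K2, K10, R13 → +3.
Negative (D, E): D6, E11, E16, D17 → −4.
The N-terminus (+1) and C-terminus (−1) cancel.
Net charge = (+3) + (−4) = −1.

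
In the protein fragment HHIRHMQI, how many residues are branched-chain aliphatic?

2

The BCAAs are Val, Leu, and Ile — aliphatic side chains with a branch point.
Matching residues: I3, I8.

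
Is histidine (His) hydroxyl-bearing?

Serine (S), threonine (T), and tyrosine (Y) each carry a hydroxyl group on the side chain.
Histidine is not in this group.

No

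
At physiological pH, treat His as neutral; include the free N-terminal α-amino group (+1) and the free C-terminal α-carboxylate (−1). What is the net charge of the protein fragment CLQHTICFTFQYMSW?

At pH ~7.4 the Lys and Arg side chains are protonated (+1), the Asp and Glu side chains are deprotonated (−1), and with His taken as neutral all other side chains carry no charge.
Positive (K, R): none → +0.
Negative (D, E): none → −0.
The N-terminus (+1) and C-terminus (−1) cancel.
Net charge = (+0) + (−0) = 0.

0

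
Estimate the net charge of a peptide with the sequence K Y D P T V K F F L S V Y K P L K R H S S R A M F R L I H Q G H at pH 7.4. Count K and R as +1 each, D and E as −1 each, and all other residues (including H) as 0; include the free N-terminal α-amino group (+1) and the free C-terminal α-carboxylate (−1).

+6

Positive (K, R): K1, K7, K14, K17, R18, R22, R26 → +7.
Negative (D, E): D3 → −1.
The N-terminus (+1) and C-terminus (−1) cancel.
Net charge = (+7) + (−1) = +6.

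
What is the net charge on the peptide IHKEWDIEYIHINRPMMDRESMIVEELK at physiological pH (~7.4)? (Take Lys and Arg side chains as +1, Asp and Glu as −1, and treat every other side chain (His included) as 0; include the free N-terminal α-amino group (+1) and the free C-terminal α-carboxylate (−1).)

Positive (K, R): K3, R14, R19, K28 → +4.
Negative (D, E): E4, D6, E8, D18, E20, E25, E26 → −7.
The N-terminus (+1) and C-terminus (−1) cancel.
Net charge = (+4) + (−7) = −3.

-3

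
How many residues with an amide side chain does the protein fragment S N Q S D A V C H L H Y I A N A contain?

3

Only N (asparagine) and Q (glutamine) carry a side-chain carboxamide.
Matching residues: N2, Q3, N15.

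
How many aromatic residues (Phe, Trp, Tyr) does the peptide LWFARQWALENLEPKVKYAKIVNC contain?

Matching residues: W2, F3, W7, Y18.

4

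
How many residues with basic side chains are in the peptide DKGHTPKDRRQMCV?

K, R, and H are the three residues with basic side chains (ε-amine, guanidinium, and imidazole respectively).
Matching residues: K2, H4, K7, R9, R10.

5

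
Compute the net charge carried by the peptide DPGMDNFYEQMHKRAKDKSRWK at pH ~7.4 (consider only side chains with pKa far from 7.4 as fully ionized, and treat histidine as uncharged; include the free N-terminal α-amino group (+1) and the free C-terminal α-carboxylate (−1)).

At pH ~7.4 the Lys and Arg side chains are protonated (+1), the Asp and Glu side chains are deprotonated (−1), and with His taken as neutral all other side chains carry no charge.
Positive (K, R): K13, R14, K16, K18, R20, K22 → +6.
Negative (D, E): D1, D5, E9, D17 → −4.
The N-terminus (+1) and C-terminus (−1) cancel.
Net charge = (+6) + (−4) = +2.

+2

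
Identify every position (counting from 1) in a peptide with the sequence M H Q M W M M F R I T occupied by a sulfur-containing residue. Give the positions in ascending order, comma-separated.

Only Cys (C) and Met (M) have a sulfur atom in the side chain.
Matching residues: M1, M4, M6, M7.

1, 4, 6, 7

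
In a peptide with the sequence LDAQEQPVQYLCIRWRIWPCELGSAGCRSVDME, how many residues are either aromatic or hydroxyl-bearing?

5

Aromatic: F, W, Y. Hydroxyl-bearing: S, T, Y.
Aromatic residues here: Y10, W15, W18 (3).
Hydroxyl-bearing residues here: Y10, S24, S29 (3).
Y is in both groups, so the 1 Y residue must not be double-counted.
Total = 3 + 3 − 1 = 5.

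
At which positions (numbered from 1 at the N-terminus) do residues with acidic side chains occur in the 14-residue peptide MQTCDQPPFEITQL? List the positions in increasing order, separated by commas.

5, 10

Aspartate (D) and glutamate (E) have carboxylic-acid side chains and are the acidic amino acids.
Matching residues: D5, E10.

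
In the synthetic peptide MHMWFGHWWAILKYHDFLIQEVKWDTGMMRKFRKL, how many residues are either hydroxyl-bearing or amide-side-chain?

Hydroxyl-bearing: S, T, Y. Amide-side-chain: N, Q.
Hydroxyl-bearing residues here: Y14, T26 (2).
Amide-side-chain residues here: Q20 (1).
The two groups share no amino acid, so total = 2 + 1 = 3.

3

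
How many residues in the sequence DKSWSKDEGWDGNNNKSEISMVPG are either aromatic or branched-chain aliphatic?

4

Aromatic: F, W, Y. Branched-chain aliphatic: I, L, V.
Aromatic residues here: W4, W10 (2).
Branched-chain aliphatic residues here: I19, V22 (2).
The two groups share no amino acid, so total = 2 + 2 = 4.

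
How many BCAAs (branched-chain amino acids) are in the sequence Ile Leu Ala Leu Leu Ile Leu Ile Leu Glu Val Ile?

Valine (V), leucine (L), and isoleucine (I) are the branched-chain amino acids.
Matching residues: Ile1, Leu2, Leu4, Leu5, Ile6, Leu7, Ile8, Leu9, Val11, Ile12.

10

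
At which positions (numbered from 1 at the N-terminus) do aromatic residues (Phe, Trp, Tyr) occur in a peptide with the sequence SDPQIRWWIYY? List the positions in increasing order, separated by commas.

7, 8, 10, 11

Matching residues: W7, W8, Y10, Y11.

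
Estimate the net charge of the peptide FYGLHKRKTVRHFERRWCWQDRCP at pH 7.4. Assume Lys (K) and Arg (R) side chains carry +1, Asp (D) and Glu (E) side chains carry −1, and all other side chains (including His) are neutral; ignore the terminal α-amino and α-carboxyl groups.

+5

Positive (K, R): K6, R7, K8, R11, R15, R16, R22 → +7.
Negative (D, E): E14, D21 → −2.
Net charge = (+7) + (−2) = +5.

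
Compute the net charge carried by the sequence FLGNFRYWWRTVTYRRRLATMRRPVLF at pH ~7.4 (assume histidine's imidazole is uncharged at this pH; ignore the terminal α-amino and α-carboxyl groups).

+7

The side chains ionized at physiological pH are Lys/Arg (+1) and Asp/Glu (−1); with His treated as neutral, nothing else contributes.
Positive (K, R): R6, R10, R15, R16, R17, R22, R23 → +7.
Negative (D, E): none → −0.
Net charge = (+7) + (−0) = +7.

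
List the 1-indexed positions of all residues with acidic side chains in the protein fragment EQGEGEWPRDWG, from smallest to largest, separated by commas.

1, 4, 6, 10

The acidic residues are Asp (D) and Glu (E), whose side chains end in a carboxylate group.
Matching residues: E1, E4, E6, D10.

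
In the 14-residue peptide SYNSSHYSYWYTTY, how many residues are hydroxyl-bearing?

11

S, T, and Y are the three residues with a side-chain hydroxyl.
Matching residues: S1, Y2, S4, S5, Y7, S8, Y9, Y11, T12, T13, Y14.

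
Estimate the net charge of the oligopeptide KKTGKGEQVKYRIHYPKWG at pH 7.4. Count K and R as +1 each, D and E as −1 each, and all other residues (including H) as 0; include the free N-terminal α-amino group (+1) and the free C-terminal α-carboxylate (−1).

Positive (K, R): K1, K2, K5, K10, R12, K17 → +6.
Negative (D, E): E7 → −1.
The N-terminus (+1) and C-terminus (−1) cancel.
Net charge = (+6) + (−1) = +5.

+5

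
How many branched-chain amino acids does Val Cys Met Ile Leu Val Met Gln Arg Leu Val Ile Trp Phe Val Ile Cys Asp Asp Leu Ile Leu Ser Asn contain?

12

V, L, and I make up the branched-chain aliphatic group.
Matching residues: Val1, Ile4, Leu5, Val6, Leu10, Val11, Ile12, Val15, Ile16, Leu20, Ile21, Leu22.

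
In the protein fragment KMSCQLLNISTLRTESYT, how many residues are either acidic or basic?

Acidic: D, E. Basic: H, K, R.
Acidic residues here: E15 (1).
Basic residues here: K1, R13 (2).
The two groups share no amino acid, so total = 1 + 2 = 3.

3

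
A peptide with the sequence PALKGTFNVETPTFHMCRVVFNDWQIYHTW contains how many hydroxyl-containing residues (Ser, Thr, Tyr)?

Matching residues: T6, T11, T13, Y27, T29.

5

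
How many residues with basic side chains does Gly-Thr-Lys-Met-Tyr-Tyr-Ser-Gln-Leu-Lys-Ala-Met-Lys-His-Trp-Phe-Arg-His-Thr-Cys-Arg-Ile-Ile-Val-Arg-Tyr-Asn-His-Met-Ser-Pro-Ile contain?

K, R, and H are the three residues with basic side chains (ε-amine, guanidinium, and imidazole respectively).
Matching residues: Lys3, Lys10, Lys13, His14, Arg17, His18, Arg21, Arg25, His28.

9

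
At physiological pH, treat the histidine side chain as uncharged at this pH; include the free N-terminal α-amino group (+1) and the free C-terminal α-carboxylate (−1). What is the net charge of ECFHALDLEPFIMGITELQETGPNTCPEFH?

The side chains ionized at physiological pH are Lys/Arg (+1) and Asp/Glu (−1); with His treated as neutral, nothing else contributes.
Positive (K, R): none → +0.
Negative (D, E): E1, D7, E9, E17, E20, E28 → −6.
The N-terminus (+1) and C-terminus (−1) cancel.
Net charge = (+0) + (−6) = −6.

-6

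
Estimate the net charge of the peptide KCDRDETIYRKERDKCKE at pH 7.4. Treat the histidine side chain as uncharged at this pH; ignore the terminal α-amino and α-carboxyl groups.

+1

The side chains ionized at physiological pH are Lys/Arg (+1) and Asp/Glu (−1); with His treated as neutral, nothing else contributes.
Positive (K, R): K1, R4, R10, K11, R13, K15, K17 → +7.
Negative (D, E): D3, D5, E6, E12, D14, E18 → −6.
Net charge = (+7) + (−6) = +1.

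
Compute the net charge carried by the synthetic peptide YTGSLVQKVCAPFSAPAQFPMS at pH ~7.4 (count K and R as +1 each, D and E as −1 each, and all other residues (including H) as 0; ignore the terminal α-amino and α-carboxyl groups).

Positive (K, R): K8 → +1.
Negative (D, E): none → −0.
Net charge = (+1) + (−0) = +1.

+1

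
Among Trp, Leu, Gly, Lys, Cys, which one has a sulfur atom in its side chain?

Cys

Cysteine (C, thiol) and methionine (M, thioether) are the two sulfur-containing amino acids.
Of the listed options, only Cys belongs to this group.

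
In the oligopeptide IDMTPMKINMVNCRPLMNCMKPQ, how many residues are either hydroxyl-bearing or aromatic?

1

Hydroxyl-bearing: S, T, Y. Aromatic: F, W, Y.
Hydroxyl-bearing residues here: T4 (1).
Aromatic residues here: none (0).
(Y belongs to both groups, but none appear in this sequence.) Total = 1 + 0 = 1.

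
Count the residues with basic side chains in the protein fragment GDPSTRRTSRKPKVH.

6

The basic amino acids are Lys (K), Arg (R), and His (H).
Matching residues: R6, R7, R10, K11, K13, H15.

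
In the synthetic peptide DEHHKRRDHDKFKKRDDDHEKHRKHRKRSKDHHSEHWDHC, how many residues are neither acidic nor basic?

5

Acidic: D, E. Basic: K, R, H. All other residues are neither.
Matching residues: F12, S29, S34, W37, C40.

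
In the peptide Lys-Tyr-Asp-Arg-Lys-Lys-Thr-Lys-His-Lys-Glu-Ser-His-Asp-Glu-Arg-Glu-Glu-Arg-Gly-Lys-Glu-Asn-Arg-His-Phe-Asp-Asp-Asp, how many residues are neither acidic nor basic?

Acidic: D, E. Basic: K, R, H. All other residues are neither.
Matching residues: Tyr2, Thr7, Ser12, Gly20, Asn23, Phe26.

6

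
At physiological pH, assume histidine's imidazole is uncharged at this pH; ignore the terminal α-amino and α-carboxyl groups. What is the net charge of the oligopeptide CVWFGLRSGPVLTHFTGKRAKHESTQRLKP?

+5

At pH ~7.4 the Lys and Arg side chains are protonated (+1), the Asp and Glu side chains are deprotonated (−1), and with His taken as neutral all other side chains carry no charge.
Positive (K, R): R7, K18, R19, K21, R27, K29 → +6.
Negative (D, E): E23 → −1.
Net charge = (+6) + (−1) = +5.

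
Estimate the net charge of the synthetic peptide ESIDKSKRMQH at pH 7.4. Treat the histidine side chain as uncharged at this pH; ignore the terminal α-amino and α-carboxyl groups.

+1

At pH ~7.4 the Lys and Arg side chains are protonated (+1), the Asp and Glu side chains are deprotonated (−1), and with His taken as neutral all other side chains carry no charge.
Positive (K, R): K5, K7, R8 → +3.
Negative (D, E): E1, D4 → −2.
Net charge = (+3) + (−2) = +1.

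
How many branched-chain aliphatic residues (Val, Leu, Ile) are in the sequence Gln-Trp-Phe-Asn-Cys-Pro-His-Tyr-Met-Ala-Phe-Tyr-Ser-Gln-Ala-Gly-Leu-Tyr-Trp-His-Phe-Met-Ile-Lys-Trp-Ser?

2

Matching residues: Leu17, Ile23.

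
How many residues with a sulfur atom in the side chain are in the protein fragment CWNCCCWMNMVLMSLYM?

8

Cysteine (C, thiol) and methionine (M, thioether) are the two sulfur-containing amino acids.
Matching residues: C1, C4, C5, C6, M8, M10, M13, M17.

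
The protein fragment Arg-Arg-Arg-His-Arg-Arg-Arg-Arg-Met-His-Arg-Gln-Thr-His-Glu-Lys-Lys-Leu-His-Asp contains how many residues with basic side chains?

14

K, R, and H are the three residues with basic side chains (ε-amine, guanidinium, and imidazole respectively).
Matching residues: Arg1, Arg2, Arg3, His4, Arg5, Arg6, Arg7, Arg8, His10, Arg11, His14, Lys16, Lys17, His19.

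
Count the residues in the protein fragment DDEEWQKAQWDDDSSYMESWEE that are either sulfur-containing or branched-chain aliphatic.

1

Sulfur-containing: C, M. Branched-chain aliphatic: I, L, V.
Sulfur-containing residues here: M17 (1).
Branched-chain aliphatic residues here: none (0).
The two groups share no amino acid, so total = 1 + 0 = 1.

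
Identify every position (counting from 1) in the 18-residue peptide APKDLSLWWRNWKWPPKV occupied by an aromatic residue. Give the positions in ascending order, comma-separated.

8, 9, 12, 14

The aromatic amino acids are Phe (F, benzyl), Trp (W, indole), and Tyr (Y, phenol).
Matching residues: W8, W9, W12, W14.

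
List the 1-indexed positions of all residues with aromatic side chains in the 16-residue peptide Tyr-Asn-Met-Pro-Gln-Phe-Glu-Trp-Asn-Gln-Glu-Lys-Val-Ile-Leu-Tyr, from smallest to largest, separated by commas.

1, 6, 8, 16

Phenylalanine (F), tryptophan (W), and tyrosine (Y) have aromatic ring side chains.
Matching residues: Tyr1, Phe6, Trp8, Tyr16.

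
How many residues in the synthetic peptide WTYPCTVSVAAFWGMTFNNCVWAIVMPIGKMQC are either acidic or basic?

1

Acidic: D, E. Basic: H, K, R.
Acidic residues here: none (0).
Basic residues here: K30 (1).
The two groups share no amino acid, so total = 0 + 1 = 1.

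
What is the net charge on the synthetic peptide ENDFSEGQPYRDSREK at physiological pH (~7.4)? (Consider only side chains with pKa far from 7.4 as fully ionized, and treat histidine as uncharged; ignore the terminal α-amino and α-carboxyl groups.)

-2

The side chains ionized at physiological pH are Lys/Arg (+1) and Asp/Glu (−1); with His treated as neutral, nothing else contributes.
Positive (K, R): R11, R14, K16 → +3.
Negative (D, E): E1, D3, E6, D12, E15 → −5.
Net charge = (+3) + (−5) = −2.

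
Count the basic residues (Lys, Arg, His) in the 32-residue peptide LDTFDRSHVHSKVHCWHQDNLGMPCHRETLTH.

9

Matching residues: R6, H8, H10, K12, H14, H17, H26, R27, H32.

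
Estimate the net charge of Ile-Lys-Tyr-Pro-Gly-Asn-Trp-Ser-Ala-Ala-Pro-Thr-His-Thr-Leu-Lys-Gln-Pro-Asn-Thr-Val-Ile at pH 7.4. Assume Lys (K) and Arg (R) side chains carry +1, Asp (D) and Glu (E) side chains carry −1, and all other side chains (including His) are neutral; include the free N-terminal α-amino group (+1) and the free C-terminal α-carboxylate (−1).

+2

Positive (K, R): Lys2, Lys16 → +2.
Negative (D, E): none → −0.
The N-terminus (+1) and C-terminus (−1) cancel.
Net charge = (+2) + (−0) = +2.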